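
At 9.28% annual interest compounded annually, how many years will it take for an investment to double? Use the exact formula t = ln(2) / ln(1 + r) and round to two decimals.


Doubling condition: (1 + r)^t = 2
Take ln of both sides: t × ln(1 + r) = ln(2)
t = ln(2) / ln(1 + r)
t = 0.693147 / 0.088743
t = 7.81

t = ln(2) / ln(1 + r) = 7.81 years


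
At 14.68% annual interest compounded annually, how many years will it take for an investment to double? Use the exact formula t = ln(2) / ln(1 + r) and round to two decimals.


Doubling condition: (1 + r)^t = 2
Take ln of both sides: t × ln(1 + r) = ln(2)
t = ln(2) / ln(1 + r)
t = 0.693147 / 0.136975
t = 5.06

t = ln(2) / ln(1 + r) = 5.06 years


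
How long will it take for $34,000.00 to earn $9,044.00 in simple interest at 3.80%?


Rearrange the simple interest formula for t:
I = P × r × t  ⇒  t = I / (P × r)
t = $9,044.00 / ($34,000.00 × 0.038)
t = 7

t = I/(P×r) = 7 years


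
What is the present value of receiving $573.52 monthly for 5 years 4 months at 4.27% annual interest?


Present value of an ordinary annuity: PV = PMT × (1 − (1 + r)^(−n)) / r
Monthly rate r = 0.0427/12 ≈ 0.00355833, n = 64
PV = $573.52 × (1 − (1 + 0.0427/12)^(−64)) / (0.0427/12)
PV = $573.52 × 57.145139
PV = $32,773.88

PV = PMT × (1-(1+r)^(-n))/r = $32,773.88


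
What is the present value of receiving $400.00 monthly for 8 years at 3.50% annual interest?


Present value of an ordinary annuity: PV = PMT × (1 − (1 + r)^(−n)) / r
Monthly rate r = 0.035/12 ≈ 0.00291667, n = 96
PV = $400.00 × (1 − (1 + 0.035/12)^(−96)) / (0.035/12)
PV = $400.00 × 83.625663
PV = $33,450.27

PV = PMT × (1-(1+r)^(-n))/r = $33,450.27


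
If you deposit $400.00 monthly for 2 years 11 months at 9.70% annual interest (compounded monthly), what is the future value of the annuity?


Future value of an ordinary annuity: FV = PMT × ((1 + r)^n − 1) / r
Monthly rate r = 0.097/12 ≈ 0.00808333, n = 35
FV = $400.00 × ((1 + 0.097/12)^35 − 1) / (0.097/12)
FV = $400.00 × 40.266334
FV = $16,106.53

FV = PMT × ((1+r)^n - 1)/r = $16,106.53


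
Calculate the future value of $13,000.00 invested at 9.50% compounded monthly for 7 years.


Compound interest formula: A = P(1 + r/n)^(nt)
A = $13,000.00 × (1 + 0.095/12)^(12 × 7)
Growth factor: (1 + 0.095/12)^84 = 1.9394056
A = $13,000.00 × 1.9394056
A = $25,212.27

A = P(1 + r/n)^(nt) = $25,212.27


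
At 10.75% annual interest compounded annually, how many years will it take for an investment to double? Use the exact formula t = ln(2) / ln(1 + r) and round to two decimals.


Doubling condition: (1 + r)^t = 2
Take ln of both sides: t × ln(1 + r) = ln(2)
t = ln(2) / ln(1 + r)
t = 0.693147 / 0.102105
t = 6.79

t = ln(2) / ln(1 + r) = 6.79 years


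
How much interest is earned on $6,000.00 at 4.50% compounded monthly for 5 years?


Compound interest earned = final amount − principal.
A = P(1 + r/n)^(nt) = $6,000.00 × (1 + 0.045/12)^(12 × 5) = $7,510.77
Interest = A − P = $7,510.77 − $6,000.00 = $1,510.77

Interest = A - P = $1,510.77


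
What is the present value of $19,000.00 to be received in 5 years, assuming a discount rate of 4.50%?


Present value formula: PV = FV / (1 + r)^t
PV = $19,000.00 / (1 + 0.045)^5
PV = $19,000.00 / 1.246182
PV = $15,246.57

PV = FV / (1 + r)^t = $15,246.57


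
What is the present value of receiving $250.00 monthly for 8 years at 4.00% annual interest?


Present value of an ordinary annuity: PV = PMT × (1 − (1 + r)^(−n)) / r
Monthly rate r = 0.04/12 ≈ 0.00333333, n = 96
PV = $250.00 × (1 − (1 + 0.04/12)^(−96)) / (0.04/12)
PV = $250.00 × 82.039332
PV = $20,509.83

PV = PMT × (1-(1+r)^(-n))/r = $20,509.83


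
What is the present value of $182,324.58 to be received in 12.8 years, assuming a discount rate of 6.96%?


Present value formula: PV = FV / (1 + r)^t
PV = $182,324.58 / (1 + 0.0696)^12.8
PV = $182,324.58 / 2.366104
PV = $77,056.87

PV = FV / (1 + r)^t = $77,056.87


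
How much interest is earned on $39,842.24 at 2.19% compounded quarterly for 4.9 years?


Compound interest earned = final amount − principal.
A = P(1 + r/n)^(nt) = $39,842.24 × (1 + 0.0219/4)^(4 × 4.9) = $44,342.56
Interest = A − P = $44,342.56 − $39,842.24 = $4,500.32

Interest = A - P = $4,500.32


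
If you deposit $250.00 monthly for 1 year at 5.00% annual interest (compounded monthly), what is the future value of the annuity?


Future value of an ordinary annuity: FV = PMT × ((1 + r)^n − 1) / r
Monthly rate r = 0.05/12 ≈ 0.00416667, n = 12
FV = $250.00 × ((1 + 0.05/12)^12 − 1) / (0.05/12)
FV = $250.00 × 12.278855
FV = $3,069.71

FV = PMT × ((1+r)^n - 1)/r = $3,069.71


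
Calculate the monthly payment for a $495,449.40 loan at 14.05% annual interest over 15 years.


Loan payment formula: PMT = PV × r / (1 − (1 + r)^(−n))
Monthly rate r = 0.1405/12 ≈ 0.01170833, n = 180 months
Denominator: 1 − (1 + 0.1405/12)^(−180) = 0.876961
PMT = $495,449.40 × (0.1405/12) / 0.876961
PMT = $6,614.76 per month

PMT = PV × r / (1-(1+r)^(-n)) = $6,614.76/month


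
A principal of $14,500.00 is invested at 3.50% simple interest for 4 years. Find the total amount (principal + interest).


Total amount formula: A = P(1 + rt) = P + P·r·t
Interest: I = P × r × t = $14,500.00 × 0.035 × 4 = $2,030.00
A = P + I = $14,500.00 + $2,030.00 = $16,530.00

A = P + I = P(1 + rt) = $16,530.00


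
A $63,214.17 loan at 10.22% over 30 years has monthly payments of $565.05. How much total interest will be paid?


Total paid over the life of the loan = PMT × n.
Total paid = $565.05 × 360 = $203,418.00
Total interest = total paid − principal = $203,418.00 − $63,214.17 = $140,203.83

Total interest = (PMT × n) - PV = $140,203.83


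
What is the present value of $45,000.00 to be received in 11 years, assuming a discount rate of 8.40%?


Present value formula: PV = FV / (1 + r)^t
PV = $45,000.00 / (1 + 0.084)^11
PV = $45,000.00 / 2.428411
PV = $18,530.64

PV = FV / (1 + r)^t = $18,530.64


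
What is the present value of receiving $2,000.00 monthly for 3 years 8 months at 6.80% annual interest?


Present value of an ordinary annuity: PV = PMT × (1 − (1 + r)^(−n)) / r
Monthly rate r = 0.068/12 ≈ 0.00566667, n = 44
PV = $2,000.00 × (1 − (1 + 0.068/12)^(−44)) / (0.068/12)
PV = $2,000.00 × 38.846678
PV = $77,693.36

PV = PMT × (1-(1+r)^(-n))/r = $77,693.36


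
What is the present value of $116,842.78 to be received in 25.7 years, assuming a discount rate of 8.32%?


Present value formula: PV = FV / (1 + r)^t
PV = $116,842.78 / (1 + 0.0832)^25.7
PV = $116,842.78 / 7.798523
PV = $14,982.68

PV = FV / (1 + r)^t = $14,982.68


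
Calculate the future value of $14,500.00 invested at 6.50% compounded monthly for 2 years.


Compound interest formula: A = P(1 + r/n)^(nt)
A = $14,500.00 × (1 + 0.065/12)^(12 × 2)
Growth factor: (1 + 0.065/12)^24 = 1.138429
A = $14,500.00 × 1.138429
A = $16,507.22

A = P(1 + r/n)^(nt) = $16,507.22


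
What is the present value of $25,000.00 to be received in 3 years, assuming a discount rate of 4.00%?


Present value formula: PV = FV / (1 + r)^t
PV = $25,000.00 / (1 + 0.04)^3
PV = $25,000.00 / 1.124864
PV = $22,224.91

PV = FV / (1 + r)^t = $22,224.91


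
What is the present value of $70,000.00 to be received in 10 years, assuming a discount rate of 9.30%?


Present value formula: PV = FV / (1 + r)^t
PV = $70,000.00 / (1 + 0.093)^10
PV = $70,000.00 / 2.4333334
PV = $28,767.12

PV = FV / (1 + r)^t = $28,767.12


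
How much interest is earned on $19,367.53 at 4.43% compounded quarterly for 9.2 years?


Compound interest earned = final amount − principal.
A = P(1 + r/n)^(nt) = $19,367.53 × (1 + 0.0443/4)^(4 × 9.2) = $29,047.07
Interest = A − P = $29,047.07 − $19,367.53 = $9,679.54

Interest = A - P = $9,679.54


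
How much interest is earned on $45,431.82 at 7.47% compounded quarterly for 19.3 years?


Compound interest earned = final amount − principal.
A = P(1 + r/n)^(nt) = $45,431.82 × (1 + 0.0747/4)^(4 × 19.3) = $189,544.92
Interest = A − P = $189,544.92 − $45,431.82 = $144,113.10

Interest = A - P = $144,113.10


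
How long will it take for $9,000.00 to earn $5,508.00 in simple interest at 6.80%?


Rearrange the simple interest formula for t:
I = P × r × t  ⇒  t = I / (P × r)
t = $5,508.00 / ($9,000.00 × 0.068)
t = 9

t = I/(P×r) = 9 years


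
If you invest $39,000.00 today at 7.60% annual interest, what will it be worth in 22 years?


Future value formula: FV = PV × (1 + r)^t
FV = $39,000.00 × (1 + 0.076)^22
FV = $39,000.00 × 5.010372
FV = $195,404.51

FV = PV × (1 + r)^t = $195,404.51


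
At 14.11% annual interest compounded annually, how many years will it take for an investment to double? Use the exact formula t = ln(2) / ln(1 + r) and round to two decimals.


Doubling condition: (1 + r)^t = 2
Take ln of both sides: t × ln(1 + r) = ln(2)
t = ln(2) / ln(1 + r)
t = 0.693147 / 0.131993
t = 5.25

t = ln(2) / ln(1 + r) = 5.25 years


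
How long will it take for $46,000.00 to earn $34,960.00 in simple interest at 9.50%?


Rearrange the simple interest formula for t:
I = P × r × t  ⇒  t = I / (P × r)
t = $34,960.00 / ($46,000.00 × 0.095)
t = 8

t = I/(P×r) = 8 years


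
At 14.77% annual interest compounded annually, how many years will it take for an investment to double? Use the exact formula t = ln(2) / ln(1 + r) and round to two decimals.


Doubling condition: (1 + r)^t = 2
Take ln of both sides: t × ln(1 + r) = ln(2)
t = ln(2) / ln(1 + r)
t = 0.693147 / 0.137760
t = 5.03

t = ln(2) / ln(1 + r) = 5.03 years


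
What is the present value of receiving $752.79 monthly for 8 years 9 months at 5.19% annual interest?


Present value of an ordinary annuity: PV = PMT × (1 − (1 + r)^(−n)) / r
Monthly rate r = 0.0519/12 = 0.004325, n = 105
PV = $752.79 × (1 − (1 + 0.0519/12)^(−105)) / (0.0519/12)
PV = $752.79 × 84.248447
PV = $63,421.39

PV = PMT × (1-(1+r)^(-n))/r = $63,421.39


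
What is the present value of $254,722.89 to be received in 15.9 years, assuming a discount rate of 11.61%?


Present value formula: PV = FV / (1 + r)^t
PV = $254,722.89 / (1 + 0.1161)^15.9
PV = $254,722.89 / 5.734287
PV = $44,421.02

PV = FV / (1 + r)^t = $44,421.02


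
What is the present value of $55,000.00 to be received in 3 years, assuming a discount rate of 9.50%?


Present value formula: PV = FV / (1 + r)^t
PV = $55,000.00 / (1 + 0.095)^3
PV = $55,000.00 / 1.3129324
PV = $41,890.96

PV = FV / (1 + r)^t = $41,890.96


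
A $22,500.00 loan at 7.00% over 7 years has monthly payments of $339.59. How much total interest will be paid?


Total paid over the life of the loan = PMT × n.
Total paid = $339.59 × 84 = $28,525.56
Total interest = total paid − principal = $28,525.56 − $22,500.00 = $6,025.56

Total interest = (PMT × n) - PV = $6,025.56


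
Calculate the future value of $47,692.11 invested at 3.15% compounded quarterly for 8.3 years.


Compound interest formula: A = P(1 + r/n)^(nt)
A = $47,692.11 × (1 + 0.0315/4)^(4 × 8.3)
Growth factor: (1 + 0.0315/4)^33.2 = 1.2974826
A = $47,692.11 × 1.2974826
A = $61,879.68

A = P(1 + r/n)^(nt) = $61,879.68


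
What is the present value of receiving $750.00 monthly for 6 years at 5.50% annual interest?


Present value of an ordinary annuity: PV = PMT × (1 − (1 + r)^(−n)) / r
Monthly rate r = 0.055/12 ≈ 0.00458333, n = 72
PV = $750.00 × (1 − (1 + 0.055/12)^(−72)) / (0.055/12)
PV = $750.00 × 61.207425
PV = $45,905.57

PV = PMT × (1-(1+r)^(-n))/r = $45,905.57


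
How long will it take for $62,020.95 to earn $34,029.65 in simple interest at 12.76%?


Rearrange the simple interest formula for t:
I = P × r × t  ⇒  t = I / (P × r)
t = $34,029.65 / ($62,020.95 × 0.1276)
t = 4.3

t = I/(P×r) = 4.3 years


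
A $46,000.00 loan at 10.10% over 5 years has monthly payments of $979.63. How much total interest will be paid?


Total paid over the life of the loan = PMT × n.
Total paid = $979.63 × 60 = $58,777.80
Total interest = total paid − principal = $58,777.80 − $46,000.00 = $12,777.80

Total interest = (PMT × n) - PV = $12,777.80


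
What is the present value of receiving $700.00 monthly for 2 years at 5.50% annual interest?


Present value of an ordinary annuity: PV = PMT × (1 − (1 + r)^(−n)) / r
Monthly rate r = 0.055/12 ≈ 0.00458333, n = 24
PV = $700.00 × (1 − (1 + 0.055/12)^(−24)) / (0.055/12)
PV = $700.00 × 22.677971
PV = $15,874.58

PV = PMT × (1-(1+r)^(-n))/r = $15,874.58


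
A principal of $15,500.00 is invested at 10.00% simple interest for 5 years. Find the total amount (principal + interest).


Total amount formula: A = P(1 + rt) = P + P·r·t
Interest: I = P × r × t = $15,500.00 × 0.1 × 5 = $7,750.00
A = P + I = $15,500.00 + $7,750.00 = $23,250.00

A = P + I = P(1 + rt) = $23,250.00


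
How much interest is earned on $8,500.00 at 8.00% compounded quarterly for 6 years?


Compound interest earned = final amount − principal.
A = P(1 + r/n)^(nt) = $8,500.00 × (1 + 0.08/4)^(4 × 6) = $13,671.72
Interest = A − P = $13,671.72 − $8,500.00 = $5,171.72

Interest = A - P = $5,171.72


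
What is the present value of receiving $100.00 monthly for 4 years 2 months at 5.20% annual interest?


Present value of an ordinary annuity: PV = PMT × (1 − (1 + r)^(−n)) / r
Monthly rate r = 0.052/12 ≈ 0.00433333, n = 50
PV = $100.00 × (1 − (1 + 0.052/12)^(−50)) / (0.052/12)
PV = $100.00 × 44.867234
PV = $4,486.72

PV = PMT × (1-(1+r)^(-n))/r = $4,486.72


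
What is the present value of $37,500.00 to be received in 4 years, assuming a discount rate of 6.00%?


Present value formula: PV = FV / (1 + r)^t
PV = $37,500.00 / (1 + 0.06)^4
PV = $37,500.00 / 1.262477
PV = $29,703.51

PV = FV / (1 + r)^t = $29,703.51


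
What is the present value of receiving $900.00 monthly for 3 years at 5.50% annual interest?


Present value of an ordinary annuity: PV = PMT × (1 − (1 + r)^(−n)) / r
Monthly rate r = 0.055/12 ≈ 0.00458333, n = 36
PV = $900.00 × (1 − (1 + 0.055/12)^(−36)) / (0.055/12)
PV = $900.00 × 33.117077
PV = $29,805.37

PV = PMT × (1-(1+r)^(-n))/r = $29,805.37


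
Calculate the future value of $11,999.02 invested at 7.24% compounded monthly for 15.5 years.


Compound interest formula: A = P(1 + r/n)^(nt)
A = $11,999.02 × (1 + 0.0724/12)^(12 × 15.5)
Growth factor: (1 + 0.0724/12)^186 = 3.061265
A = $11,999.02 × 3.061265
A = $36,732.18

A = P(1 + r/n)^(nt) = $36,732.18


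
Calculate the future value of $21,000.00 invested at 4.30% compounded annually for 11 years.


Compound interest formula: A = P(1 + r/n)^(nt)
A = $21,000.00 × (1 + 0.043/1)^(1 × 11)
Growth factor: (1 + 0.043/1)^11 = 1.589013
A = $21,000.00 × 1.589013
A = $33,369.27

A = P(1 + r/n)^(nt) = $33,369.27


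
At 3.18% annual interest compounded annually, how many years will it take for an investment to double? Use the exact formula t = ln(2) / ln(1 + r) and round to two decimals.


Doubling condition: (1 + r)^t = 2
Take ln of both sides: t × ln(1 + r) = ln(2)
t = ln(2) / ln(1 + r)
t = 0.693147 / 0.031305
t = 22.14

t = ln(2) / ln(1 + r) = 22.14 years


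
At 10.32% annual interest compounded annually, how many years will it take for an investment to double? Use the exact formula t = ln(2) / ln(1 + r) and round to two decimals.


Doubling condition: (1 + r)^t = 2
Take ln of both sides: t × ln(1 + r) = ln(2)
t = ln(2) / ln(1 + r)
t = 0.693147 / 0.098215
t = 7.06

t = ln(2) / ln(1 + r) = 7.06 years


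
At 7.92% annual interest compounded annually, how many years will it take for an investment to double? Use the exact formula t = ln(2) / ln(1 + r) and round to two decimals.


Doubling condition: (1 + r)^t = 2
Take ln of both sides: t × ln(1 + r) = ln(2)
t = ln(2) / ln(1 + r)
t = 0.693147 / 0.076220
t = 9.09

t = ln(2) / ln(1 + r) = 9.09 years


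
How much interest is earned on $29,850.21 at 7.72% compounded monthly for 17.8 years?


Compound interest earned = final amount − principal.
A = P(1 + r/n)^(nt) = $29,850.21 × (1 + 0.0772/12)^(12 × 17.8) = $117,442.70
Interest = A − P = $117,442.70 − $29,850.21 = $87,592.49

Interest = A - P = $87,592.49


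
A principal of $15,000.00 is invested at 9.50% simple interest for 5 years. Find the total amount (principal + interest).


Total amount formula: A = P(1 + rt) = P + P·r·t
Interest: I = P × r × t = $15,000.00 × 0.095 × 5 = $7,125.00
A = P + I = $15,000.00 + $7,125.00 = $22,125.00

A = P + I = P(1 + rt) = $22,125.00


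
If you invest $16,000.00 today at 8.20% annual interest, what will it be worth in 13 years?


Future value formula: FV = PV × (1 + r)^t
FV = $16,000.00 × (1 + 0.082)^13
FV = $16,000.00 × 2.785829
FV = $44,573.26

FV = PV × (1 + r)^t = $44,573.26


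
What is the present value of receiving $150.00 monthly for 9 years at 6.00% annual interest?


Present value of an ordinary annuity: PV = PMT × (1 − (1 + r)^(−n)) / r
Monthly rate r = 0.06/12 = 0.005, n = 108
PV = $150.00 × (1 − (1 + 0.06/12)^(−108)) / (0.06/12)
PV = $150.00 × 83.293424
PV = $12,494.01

PV = PMT × (1-(1+r)^(-n))/r = $12,494.01


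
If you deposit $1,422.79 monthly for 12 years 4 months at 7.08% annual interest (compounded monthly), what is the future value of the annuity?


Future value of an ordinary annuity: FV = PMT × ((1 + r)^n − 1) / r
Monthly rate r = 0.0708/12 = 0.0059, n = 148
FV = $1,422.79 × ((1 + 0.0708/12)^148 − 1) / (0.0708/12)
FV = $1,422.79 × 235.326269
FV = $334,819.86

FV = PMT × ((1+r)^n - 1)/r = $334,819.86


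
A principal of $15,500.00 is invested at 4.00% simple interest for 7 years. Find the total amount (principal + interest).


Total amount formula: A = P(1 + rt) = P + P·r·t
Interest: I = P × r × t = $15,500.00 × 0.04 × 7 = $4,340.00
A = P + I = $15,500.00 + $4,340.00 = $19,840.00

A = P + I = P(1 + rt) = $19,840.00


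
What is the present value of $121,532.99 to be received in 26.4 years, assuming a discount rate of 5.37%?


Present value formula: PV = FV / (1 + r)^t
PV = $121,532.99 / (1 + 0.0537)^26.4
PV = $121,532.99 / 3.978582
PV = $30,546.81

PV = FV / (1 + r)^t = $30,546.81


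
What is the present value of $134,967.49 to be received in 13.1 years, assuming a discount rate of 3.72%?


Present value formula: PV = FV / (1 + r)^t
PV = $134,967.49 / (1 + 0.0372)^13.1
PV = $134,967.49 / 1.613611
PV = $83,643.14

PV = FV / (1 + r)^t = $83,643.14


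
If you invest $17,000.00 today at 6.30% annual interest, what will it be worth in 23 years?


Future value formula: FV = PV × (1 + r)^t
FV = $17,000.00 × (1 + 0.063)^23
FV = $17,000.00 × 4.076290
FV = $69,296.93

FV = PV × (1 + r)^t = $69,296.93


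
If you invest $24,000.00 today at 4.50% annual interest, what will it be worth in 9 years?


Future value formula: FV = PV × (1 + r)^t
FV = $24,000.00 × (1 + 0.045)^9
FV = $24,000.00 × 1.486095
FV = $35,666.28

FV = PV × (1 + r)^t = $35,666.28


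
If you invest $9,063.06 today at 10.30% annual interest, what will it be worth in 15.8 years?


Future value formula: FV = PV × (1 + r)^t
FV = $9,063.06 × (1 + 0.103)^15.8
FV = $9,063.06 × 4.706446
FV = $42,654.80

FV = PV × (1 + r)^t = $42,654.80


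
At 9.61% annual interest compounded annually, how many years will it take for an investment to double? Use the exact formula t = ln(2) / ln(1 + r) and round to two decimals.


Doubling condition: (1 + r)^t = 2
Take ln of both sides: t × ln(1 + r) = ln(2)
t = ln(2) / ln(1 + r)
t = 0.693147 / 0.091758
t = 7.55

t = ln(2) / ln(1 + r) = 7.55 years


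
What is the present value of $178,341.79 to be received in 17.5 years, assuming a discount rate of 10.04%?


Present value formula: PV = FV / (1 + r)^t
PV = $178,341.79 / (1 + 0.1004)^17.5
PV = $178,341.79 / 5.335009
PV = $33,428.58

PV = FV / (1 + r)^t = $33,428.58


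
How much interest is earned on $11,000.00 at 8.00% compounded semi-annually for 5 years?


Compound interest earned = final amount − principal.
A = P(1 + r/n)^(nt) = $11,000.00 × (1 + 0.08/2)^(2 × 5) = $16,282.69
Interest = A − P = $16,282.69 − $11,000.00 = $5,282.69

Interest = A - P = $5,282.69


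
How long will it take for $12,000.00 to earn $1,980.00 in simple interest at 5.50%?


Rearrange the simple interest formula for t:
I = P × r × t  ⇒  t = I / (P × r)
t = $1,980.00 / ($12,000.00 × 0.055)
t = 3

t = I/(P×r) = 3 years


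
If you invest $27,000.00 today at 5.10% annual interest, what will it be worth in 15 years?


Future value formula: FV = PV × (1 + r)^t
FV = $27,000.00 × (1 + 0.051)^15
FV = $27,000.00 × 2.108826
FV = $56,938.30

FV = PV × (1 + r)^t = $56,938.30


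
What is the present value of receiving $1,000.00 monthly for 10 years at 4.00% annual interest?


Present value of an ordinary annuity: PV = PMT × (1 − (1 + r)^(−n)) / r
Monthly rate r = 0.04/12 ≈ 0.00333333, n = 120
PV = $1,000.00 × (1 − (1 + 0.04/12)^(−120)) / (0.04/12)
PV = $1,000.00 × 98.7701749
PV = $98,770.17

PV = PMT × (1-(1+r)^(-n))/r = $98,770.17


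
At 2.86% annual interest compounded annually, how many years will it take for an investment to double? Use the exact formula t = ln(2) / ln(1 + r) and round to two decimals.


Doubling condition: (1 + r)^t = 2
Take ln of both sides: t × ln(1 + r) = ln(2)
t = ln(2) / ln(1 + r)
t = 0.693147 / 0.028199
t = 24.58

t = ln(2) / ln(1 + r) = 24.58 years


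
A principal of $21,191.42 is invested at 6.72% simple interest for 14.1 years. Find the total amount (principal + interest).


Total amount formula: A = P(1 + rt) = P + P·r·t
Interest: I = P × r × t = $21,191.42 × 0.0672 × 14.1 = $20,079.29
A = P + I = $21,191.42 + $20,079.29 = $41,270.71

A = P + I = P(1 + rt) = $41,270.71


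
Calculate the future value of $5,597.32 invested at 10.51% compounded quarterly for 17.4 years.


Compound interest formula: A = P(1 + r/n)^(nt)
A = $5,597.32 × (1 + 0.1051/4)^(4 × 17.4)
Growth factor: (1 + 0.1051/4)^69.6 = 6.080748
A = $5,597.32 × 6.080748
A = $34,035.89

A = P(1 + r/n)^(nt) = $34,035.89


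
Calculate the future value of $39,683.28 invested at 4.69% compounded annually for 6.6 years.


Compound interest formula: A = P(1 + r/n)^(nt)
A = $39,683.28 × (1 + 0.0469/1)^(1 × 6.6)
Growth factor: (1 + 0.0469/1)^6.6 = 1.3532384
A = $39,683.28 × 1.3532384
A = $53,700.94

A = P(1 + r/n)^(nt) = $53,700.94


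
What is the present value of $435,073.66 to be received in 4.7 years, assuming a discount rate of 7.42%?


Present value formula: PV = FV / (1 + r)^t
PV = $435,073.66 / (1 + 0.0742)^4.7
PV = $435,073.66 / 1.39991026
PV = $310,786.82

PV = FV / (1 + r)^t = $310,786.82


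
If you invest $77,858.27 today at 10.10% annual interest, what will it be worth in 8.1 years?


Future value formula: FV = PV × (1 + r)^t
FV = $77,858.27 × (1 + 0.101)^8.1
FV = $77,858.27 × 2.18010436
FV = $169,739.15

FV = PV × (1 + r)^t = $169,739.15


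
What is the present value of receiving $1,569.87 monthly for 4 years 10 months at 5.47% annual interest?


Present value of an ordinary annuity: PV = PMT × (1 − (1 + r)^(−n)) / r
Monthly rate r = 0.0547/12 ≈ 0.00455833, n = 58
PV = $1,569.87 × (1 − (1 + 0.0547/12)^(−58)) / (0.0547/12)
PV = $1,569.87 × 50.864967
PV = $79,851.39

PV = PMT × (1-(1+r)^(-n))/r = $79,851.39


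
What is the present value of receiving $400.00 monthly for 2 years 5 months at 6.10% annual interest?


Present value of an ordinary annuity: PV = PMT × (1 − (1 + r)^(−n)) / r
Monthly rate r = 0.061/12 ≈ 0.00508333, n = 29
PV = $400.00 × (1 − (1 + 0.061/12)^(−29)) / (0.061/12)
PV = $400.00 × 26.900333
PV = $10,760.13

PV = PMT × (1-(1+r)^(-n))/r = $10,760.13


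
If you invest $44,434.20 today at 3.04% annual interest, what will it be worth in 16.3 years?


Future value formula: FV = PV × (1 + r)^t
FV = $44,434.20 × (1 + 0.0304)^16.3
FV = $44,434.20 × 1.6292786
FV = $72,395.69

FV = PV × (1 + r)^t = $72,395.69


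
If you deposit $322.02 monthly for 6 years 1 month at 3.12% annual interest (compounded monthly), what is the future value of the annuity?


Future value of an ordinary annuity: FV = PMT × ((1 + r)^n − 1) / r
Monthly rate r = 0.0312/12 = 0.0026, n = 73
FV = $322.02 × ((1 + 0.0312/12)^73 − 1) / (0.0312/12)
FV = $322.02 × 80.273082
FV = $25,849.54

FV = PMT × ((1+r)^n - 1)/r = $25,849.54


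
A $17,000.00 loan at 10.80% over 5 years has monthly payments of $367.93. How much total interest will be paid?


Total paid over the life of the loan = PMT × n.
Total paid = $367.93 × 60 = $22,075.80
Total interest = total paid − principal = $22,075.80 − $17,000.00 = $5,075.80

Total interest = (PMT × n) - PV = $5,075.80


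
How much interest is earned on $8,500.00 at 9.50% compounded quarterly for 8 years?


Compound interest earned = final amount − principal.
A = P(1 + r/n)^(nt) = $8,500.00 × (1 + 0.095/4)^(4 × 8) = $18,014.58
Interest = A − P = $18,014.58 − $8,500.00 = $9,514.58

Interest = A - P = $9,514.58


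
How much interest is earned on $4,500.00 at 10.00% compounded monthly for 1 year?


Compound interest earned = final amount − principal.
A = P(1 + r/n)^(nt) = $4,500.00 × (1 + 0.1/12)^(12 × 1) = $4,971.21
Interest = A − P = $4,971.21 − $4,500.00 = $471.21

Interest = A - P = $471.21


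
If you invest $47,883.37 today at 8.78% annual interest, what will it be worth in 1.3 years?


Future value formula: FV = PV × (1 + r)^t
FV = $47,883.37 × (1 + 0.0878)^1.3
FV = $47,883.37 × 1.11561353
FV = $53,419.34

FV = PV × (1 + r)^t = $53,419.34


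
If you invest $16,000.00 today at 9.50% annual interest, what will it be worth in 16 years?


Future value formula: FV = PV × (1 + r)^t
FV = $16,000.00 × (1 + 0.095)^16
FV = $16,000.00 × 4.2719475
FV = $68,351.16

FV = PV × (1 + r)^t = $68,351.16


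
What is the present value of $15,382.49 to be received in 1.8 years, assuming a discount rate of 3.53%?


Present value formula: PV = FV / (1 + r)^t
PV = $15,382.49 / (1 + 0.0353)^1.8
PV = $15,382.49 / 1.064435
PV = $14,451.32

PV = FV / (1 + r)^t = $14,451.32


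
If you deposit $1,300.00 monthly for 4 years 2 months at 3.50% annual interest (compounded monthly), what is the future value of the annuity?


Future value of an ordinary annuity: FV = PMT × ((1 + r)^n − 1) / r
Monthly rate r = 0.035/12 ≈ 0.00291667, n = 50
FV = $1,300.00 × ((1 + 0.035/12)^50 − 1) / (0.035/12)
FV = $1,300.00 × 53.745524
FV = $69,869.18

FV = PMT × ((1+r)^n - 1)/r = $69,869.18


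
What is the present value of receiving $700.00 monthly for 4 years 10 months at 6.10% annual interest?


Present value of an ordinary annuity: PV = PMT × (1 − (1 + r)^(−n)) / r
Monthly rate r = 0.061/12 ≈ 0.00508333, n = 58
PV = $700.00 × (1 − (1 + 0.061/12)^(−58)) / (0.061/12)
PV = $700.00 × 50.122223
PV = $35,085.56

PV = PMT × (1-(1+r)^(-n))/r = $35,085.56


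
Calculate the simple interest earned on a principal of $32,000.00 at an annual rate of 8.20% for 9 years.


Simple interest formula: I = P × r × t
I = $32,000.00 × 0.082 × 9
I = $23,616.00

I = P × r × t = $23,616.00


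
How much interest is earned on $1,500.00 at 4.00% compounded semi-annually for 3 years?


Compound interest earned = final amount − principal.
A = P(1 + r/n)^(nt) = $1,500.00 × (1 + 0.04/2)^(2 × 3) = $1,689.24
Interest = A − P = $1,689.24 − $1,500.00 = $189.24

Interest = A - P = $189.24


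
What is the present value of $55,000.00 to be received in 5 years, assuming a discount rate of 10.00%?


Present value formula: PV = FV / (1 + r)^t
PV = $55,000.00 / (1 + 0.1)^5
PV = $55,000.00 / 1.610510
PV = $34,150.67

PV = FV / (1 + r)^t = $34,150.67


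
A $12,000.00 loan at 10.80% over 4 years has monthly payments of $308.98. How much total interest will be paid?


Total paid over the life of the loan = PMT × n.
Total paid = $308.98 × 48 = $14,831.04
Total interest = total paid − principal = $14,831.04 − $12,000.00 = $2,831.04

Total interest = (PMT × n) - PV = $2,831.04


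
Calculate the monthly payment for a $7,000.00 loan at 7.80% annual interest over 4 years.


Loan payment formula: PMT = PV × r / (1 − (1 + r)^(−n))
Monthly rate r = 0.078/12 = 0.0065, n = 48 months
Denominator: 1 − (1 + 0.078/12)^(−48) = 0.267279
PMT = $7,000.00 × (0.078/12) / 0.267279
PMT = $170.23 per month

PMT = PV × r / (1-(1+r)^(-n)) = $170.23/month


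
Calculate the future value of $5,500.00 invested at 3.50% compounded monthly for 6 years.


Compound interest formula: A = P(1 + r/n)^(nt)
A = $5,500.00 × (1 + 0.035/12)^(12 × 6)
Growth factor: (1 + 0.035/12)^72 = 1.233301
A = $5,500.00 × 1.233301
A = $6,783.16

A = P(1 + r/n)^(nt) = $6,783.16


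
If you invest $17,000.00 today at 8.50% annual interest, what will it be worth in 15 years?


Future value formula: FV = PV × (1 + r)^t
FV = $17,000.00 × (1 + 0.085)^15
FV = $17,000.00 × 3.399743
FV = $57,795.63

FV = PV × (1 + r)^t = $57,795.63


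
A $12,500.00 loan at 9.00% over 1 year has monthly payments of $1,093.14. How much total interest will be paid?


Total paid over the life of the loan = PMT × n.
Total paid = $1,093.14 × 12 = $13,117.68
Total interest = total paid − principal = $13,117.68 − $12,500.00 = $617.68

Total interest = (PMT × n) - PV = $617.68


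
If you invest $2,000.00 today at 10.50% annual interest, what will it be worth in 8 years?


Future value formula: FV = PV × (1 + r)^t
FV = $2,000.00 × (1 + 0.105)^8
FV = $2,000.00 × 2.222789
FV = $4,445.58

FV = PV × (1 + r)^t = $4,445.58


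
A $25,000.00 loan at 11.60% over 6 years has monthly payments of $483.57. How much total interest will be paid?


Total paid over the life of the loan = PMT × n.
Total paid = $483.57 × 72 = $34,817.04
Total interest = total paid − principal = $34,817.04 − $25,000.00 = $9,817.04

Total interest = (PMT × n) - PV = $9,817.04


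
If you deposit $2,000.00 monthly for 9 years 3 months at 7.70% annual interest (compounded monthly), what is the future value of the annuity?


Future value of an ordinary annuity: FV = PMT × ((1 + r)^n − 1) / r
Monthly rate r = 0.077/12 ≈ 0.00641667, n = 111
FV = $2,000.00 × ((1 + 0.077/12)^111 − 1) / (0.077/12)
FV = $2,000.00 × 161.133441
FV = $322,266.88

FV = PMT × ((1+r)^n - 1)/r = $322,266.88


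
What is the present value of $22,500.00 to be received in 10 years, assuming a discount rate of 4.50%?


Present value formula: PV = FV / (1 + r)^t
PV = $22,500.00 / (1 + 0.045)^10
PV = $22,500.00 / 1.5529694
PV = $14,488.37

PV = FV / (1 + r)^t = $14,488.37


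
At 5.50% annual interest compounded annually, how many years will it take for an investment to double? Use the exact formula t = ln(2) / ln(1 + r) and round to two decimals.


Doubling condition: (1 + r)^t = 2
Take ln of both sides: t × ln(1 + r) = ln(2)
t = ln(2) / ln(1 + r)
t = 0.693147 / 0.053541
t = 12.95

t = ln(2) / ln(1 + r) = 12.95 years


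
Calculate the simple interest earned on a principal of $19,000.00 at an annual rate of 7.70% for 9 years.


Simple interest formula: I = P × r × t
I = $19,000.00 × 0.077 × 9
I = $13,167.00

I = P × r × t = $13,167.00


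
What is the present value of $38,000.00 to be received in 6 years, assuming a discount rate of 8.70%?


Present value formula: PV = FV / (1 + r)^t
PV = $38,000.00 / (1 + 0.087)^6
PV = $38,000.00 / 1.649595
PV = $23,035.96

PV = FV / (1 + r)^t = $23,035.96


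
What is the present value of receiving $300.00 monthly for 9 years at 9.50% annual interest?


Present value of an ordinary annuity: PV = PMT × (1 − (1 + r)^(−n)) / r
Monthly rate r = 0.095/12 ≈ 0.00791667, n = 108
PV = $300.00 × (1 − (1 + 0.095/12)^(−108)) / (0.095/12)
PV = $300.00 × 72.414648
PV = $21,724.39

PV = PMT × (1-(1+r)^(-n))/r = $21,724.39


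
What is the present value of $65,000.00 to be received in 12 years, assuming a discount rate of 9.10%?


Present value formula: PV = FV / (1 + r)^t
PV = $65,000.00 / (1 + 0.091)^12
PV = $65,000.00 / 2.843787
PV = $22,856.85

PV = FV / (1 + r)^t = $22,856.85


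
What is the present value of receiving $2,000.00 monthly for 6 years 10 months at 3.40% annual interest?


Present value of an ordinary annuity: PV = PMT × (1 − (1 + r)^(−n)) / r
Monthly rate r = 0.034/12 ≈ 0.00283333, n = 82
PV = $2,000.00 × (1 − (1 + 0.034/12)^(−82)) / (0.034/12)
PV = $2,000.00 × 73.079186
PV = $146,158.37

PV = PMT × (1-(1+r)^(-n))/r = $146,158.37


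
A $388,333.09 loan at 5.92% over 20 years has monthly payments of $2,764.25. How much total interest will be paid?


Total paid over the life of the loan = PMT × n.
Total paid = $2,764.25 × 240 = $663,420.00
Total interest = total paid − principal = $663,420.00 − $388,333.09 = $275,086.91

Total interest = (PMT × n) - PV = $275,086.91


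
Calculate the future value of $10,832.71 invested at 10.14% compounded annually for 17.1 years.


Compound interest formula: A = P(1 + r/n)^(nt)
A = $10,832.71 × (1 + 0.1014/1)^(1 × 17.1)
Growth factor: (1 + 0.1014/1)^17.1 = 5.215077
A = $10,832.71 × 5.215077
A = $56,493.42

A = P(1 + r/n)^(nt) = $56,493.42


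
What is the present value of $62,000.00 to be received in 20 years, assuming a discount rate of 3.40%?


Present value formula: PV = FV / (1 + r)^t
PV = $62,000.00 / (1 + 0.034)^20
PV = $62,000.00 / 1.951690
PV = $31,767.34

PV = FV / (1 + r)^t = $31,767.34


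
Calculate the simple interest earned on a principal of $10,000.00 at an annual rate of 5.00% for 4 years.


Simple interest formula: I = P × r × t
I = $10,000.00 × 0.05 × 4
I = $2,000.00

I = P × r × t = $2,000.00


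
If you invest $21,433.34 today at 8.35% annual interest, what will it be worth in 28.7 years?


Future value formula: FV = PV × (1 + r)^t
FV = $21,433.34 × (1 + 0.0835)^28.7
FV = $21,433.34 × 9.990561
FV = $214,131.09

FV = PV × (1 + r)^t = $214,131.09


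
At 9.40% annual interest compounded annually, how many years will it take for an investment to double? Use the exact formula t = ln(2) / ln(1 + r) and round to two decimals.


Doubling condition: (1 + r)^t = 2
Take ln of both sides: t × ln(1 + r) = ln(2)
t = ln(2) / ln(1 + r)
t = 0.693147 / 0.089841
t = 7.72

t = ln(2) / ln(1 + r) = 7.72 years


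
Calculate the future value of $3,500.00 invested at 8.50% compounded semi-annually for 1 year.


Compound interest formula: A = P(1 + r/n)^(nt)
A = $3,500.00 × (1 + 0.085/2)^(2 × 1)
Growth factor: (1 + 0.085/2)^2 = 1.086806
A = $3,500.00 × 1.086806
A = $3,803.82

A = P(1 + r/n)^(nt) = $3,803.82


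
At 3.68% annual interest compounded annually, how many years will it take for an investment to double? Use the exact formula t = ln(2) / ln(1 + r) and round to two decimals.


Doubling condition: (1 + r)^t = 2
Take ln of both sides: t × ln(1 + r) = ln(2)
t = ln(2) / ln(1 + r)
t = 0.693147 / 0.036139
t = 19.18

t = ln(2) / ln(1 + r) = 19.18 years


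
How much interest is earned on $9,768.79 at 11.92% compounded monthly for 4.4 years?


Compound interest earned = final amount − principal.
A = P(1 + r/n)^(nt) = $9,768.79 × (1 + 0.1192/12)^(12 × 4.4) = $16,462.50
Interest = A − P = $16,462.50 − $9,768.79 = $6,693.71

Interest = A - P = $6,693.71


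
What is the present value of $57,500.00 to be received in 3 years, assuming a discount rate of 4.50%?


Present value formula: PV = FV / (1 + r)^t
PV = $57,500.00 / (1 + 0.045)^3
PV = $57,500.00 / 1.14116612
PV = $50,387.05

PV = FV / (1 + r)^t = $50,387.05


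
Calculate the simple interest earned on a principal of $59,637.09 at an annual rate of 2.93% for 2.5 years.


Simple interest formula: I = P × r × t
I = $59,637.09 × 0.0293 × 2.5
I = $4,368.42

I = P × r × t = $4,368.42


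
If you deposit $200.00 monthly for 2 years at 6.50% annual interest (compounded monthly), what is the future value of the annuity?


Future value of an ordinary annuity: FV = PMT × ((1 + r)^n − 1) / r
Monthly rate r = 0.065/12 ≈ 0.00541667, n = 24
FV = $200.00 × ((1 + 0.065/12)^24 − 1) / (0.065/12)
FV = $200.00 × 25.556111
FV = $5,111.22

FV = PMT × ((1+r)^n - 1)/r = $5,111.22


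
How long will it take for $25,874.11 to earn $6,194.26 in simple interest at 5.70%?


Rearrange the simple interest formula for t:
I = P × r × t  ⇒  t = I / (P × r)
t = $6,194.26 / ($25,874.11 × 0.057)
t = 4.2

t = I/(P×r) = 4.2 years


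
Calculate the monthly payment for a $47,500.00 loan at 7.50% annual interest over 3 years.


Loan payment formula: PMT = PV × r / (1 − (1 + r)^(−n))
Monthly rate r = 0.075/12 = 0.00625, n = 36 months
Denominator: 1 − (1 + 0.075/12)^(−36) = 0.200924
PMT = $47,500.00 × (0.075/12) / 0.200924
PMT = $1,477.55 per month

PMT = PV × r / (1-(1+r)^(-n)) = $1,477.55/month


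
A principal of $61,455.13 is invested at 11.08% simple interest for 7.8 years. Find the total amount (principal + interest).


Total amount formula: A = P(1 + rt) = P + P·r·t
Interest: I = P × r × t = $61,455.13 × 0.1108 × 7.8 = $53,111.98
A = P + I = $61,455.13 + $53,111.98 = $114,567.11

A = P + I = P(1 + rt) = $114,567.11


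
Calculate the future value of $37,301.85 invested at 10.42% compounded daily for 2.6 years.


Compound interest formula: A = P(1 + r/n)^(nt)
A = $37,301.85 × (1 + 0.1042/365)^(365 × 2.6)
Growth factor: (1 + 0.1042/365)^949 = 1.3111195
A = $37,301.85 × 1.3111195
A = $48,907.18

A = P(1 + r/n)^(nt) = $48,907.18


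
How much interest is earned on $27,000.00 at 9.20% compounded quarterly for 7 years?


Compound interest earned = final amount − principal.
A = P(1 + r/n)^(nt) = $27,000.00 × (1 + 0.092/4)^(4 × 7) = $51,036.57
Interest = A − P = $51,036.57 − $27,000.00 = $24,036.57

Interest = A - P = $24,036.57


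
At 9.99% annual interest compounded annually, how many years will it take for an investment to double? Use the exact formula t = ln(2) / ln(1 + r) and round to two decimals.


Doubling condition: (1 + r)^t = 2
Take ln of both sides: t × ln(1 + r) = ln(2)
t = ln(2) / ln(1 + r)
t = 0.693147 / 0.095219
t = 7.28

t = ln(2) / ln(1 + r) = 7.28 years


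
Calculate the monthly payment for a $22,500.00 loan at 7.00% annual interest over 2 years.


Loan payment formula: PMT = PV × r / (1 − (1 + r)^(−n))
Monthly rate r = 0.07/12 ≈ 0.00583333, n = 24 months
Denominator: 1 − (1 + 0.07/12)^(−24) = 0.130288
PMT = $22,500.00 × (0.07/12) / 0.130288
PMT = $1,007.38 per month

PMT = PV × r / (1-(1+r)^(-n)) = $1,007.38/month


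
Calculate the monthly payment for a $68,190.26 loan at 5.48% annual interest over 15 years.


Loan payment formula: PMT = PV × r / (1 − (1 + r)^(−n))
Monthly rate r = 0.0548/12 ≈ 0.00456667, n = 180 months
Denominator: 1 − (1 + 0.0548/12)^(−180) = 0.559625
PMT = $68,190.26 × (0.0548/12) / 0.559625
PMT = $556.45 per month

PMT = PV × r / (1-(1+r)^(-n)) = $556.45/month


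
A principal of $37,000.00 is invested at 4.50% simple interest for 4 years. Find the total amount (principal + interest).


Total amount formula: A = P(1 + rt) = P + P·r·t
Interest: I = P × r × t = $37,000.00 × 0.045 × 4 = $6,660.00
A = P + I = $37,000.00 + $6,660.00 = $43,660.00

A = P + I = P(1 + rt) = $43,660.00


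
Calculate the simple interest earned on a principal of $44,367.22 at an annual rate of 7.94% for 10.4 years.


Simple interest formula: I = P × r × t
I = $44,367.22 × 0.0794 × 10.4
I = $36,636.68

I = P × r × t = $36,636.68


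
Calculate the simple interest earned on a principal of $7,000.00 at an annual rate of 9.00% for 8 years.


Simple interest formula: I = P × r × t
I = $7,000.00 × 0.09 × 8
I = $5,040.00

I = P × r × t = $5,040.00
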